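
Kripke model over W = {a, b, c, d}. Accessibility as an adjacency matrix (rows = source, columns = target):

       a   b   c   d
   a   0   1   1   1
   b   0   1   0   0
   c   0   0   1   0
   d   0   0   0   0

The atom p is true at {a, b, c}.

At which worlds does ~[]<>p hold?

a: []<>p is F. ✓
b: []<>p is T. ✗
c: []<>p is T. ✗
d: []<>p is T. ✗

{a}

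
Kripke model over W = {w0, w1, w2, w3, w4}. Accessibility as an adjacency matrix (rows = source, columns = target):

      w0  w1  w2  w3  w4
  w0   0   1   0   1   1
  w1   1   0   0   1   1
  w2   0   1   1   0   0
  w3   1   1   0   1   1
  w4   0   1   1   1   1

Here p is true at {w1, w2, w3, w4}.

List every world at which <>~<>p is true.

w0: successors {w1, w3, w4}; ~<>p there: w1:F, w3:F, w4:F. ✗
w1: successors {w0, w3, w4}; ~<>p there: w0:F, w3:F, w4:F. ✗
w2: successors {w1, w2}; ~<>p there: w1:F, w2:F. ✗
w3: successors {w0, w1, w3, w4}; ~<>p there: w0:F, w1:F, w3:F, w4:F. ✗
w4: successors {w1, w2, w3, w4}; ~<>p there: w1:F, w2:F, w3:F, w4:F. ✗

∅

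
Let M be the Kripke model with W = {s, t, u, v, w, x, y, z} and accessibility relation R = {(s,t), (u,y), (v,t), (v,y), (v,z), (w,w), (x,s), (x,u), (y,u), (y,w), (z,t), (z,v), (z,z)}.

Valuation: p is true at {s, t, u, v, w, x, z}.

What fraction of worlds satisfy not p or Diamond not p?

s: not p is F, Diamond not p is F. ✗
t: not p is F, Diamond not p is F. ✗
u: not p is F, Diamond not p is T. ✓
v: not p is F, Diamond not p is T. ✓
w: not p is F, Diamond not p is F. ✗
x: not p is F, Diamond not p is F. ✗
y: not p is T, Diamond not p is F. ✓
z: not p is F, Diamond not p is F. ✗
That's 3 of 8 worlds, so 3/8.

3/8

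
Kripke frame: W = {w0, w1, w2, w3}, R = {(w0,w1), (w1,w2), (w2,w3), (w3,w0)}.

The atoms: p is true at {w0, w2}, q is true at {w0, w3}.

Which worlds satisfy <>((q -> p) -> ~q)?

w0: successors {w1}; (q -> p) -> ~q there: w1:T. ✓
w1: successors {w2}; (q -> p) -> ~q there: w2:T. ✓
w2: successors {w3}; (q -> p) -> ~q there: w3:T. ✓
w3: successors {w0}; (q -> p) -> ~q there: w0:F. ✗

{w0, w1, w2}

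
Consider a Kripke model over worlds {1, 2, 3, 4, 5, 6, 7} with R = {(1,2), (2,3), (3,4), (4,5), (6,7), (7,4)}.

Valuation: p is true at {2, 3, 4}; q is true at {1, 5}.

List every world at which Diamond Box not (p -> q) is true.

1: successors {2}; Box not (p -> q) there: 2:T. ✓
2: successors {3}; Box not (p -> q) there: 3:T. ✓
3: successors {4}; Box not (p -> q) there: 4:F. ✗
4: successors {5}; Box not (p -> q) there: 5:T. ✓
5: no successors, so Diamond Box not (p -> q) fails. ✗
6: successors {7}; Box not (p -> q) there: 7:T. ✓
7: successors {4}; Box not (p -> q) there: 4:F. ✗

{1, 2, 4, 6}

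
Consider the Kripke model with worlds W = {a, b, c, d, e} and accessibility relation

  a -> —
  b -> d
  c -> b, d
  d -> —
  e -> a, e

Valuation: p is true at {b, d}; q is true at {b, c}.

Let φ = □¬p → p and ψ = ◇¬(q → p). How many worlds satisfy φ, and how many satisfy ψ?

3 and 0

For □¬p → p:
a: □¬p is T, p is F. ✗
b: □¬p is F, p is T. ✓
c: □¬p is F, p is F. ✓
d: □¬p is T, p is T. ✓
e: □¬p is T, p is F. ✗
— 3 worlds.
For ◇¬(q → p):
a: no successors, so ◇¬(q → p) fails. ✗
b: successors {d}; ¬(q → p) there: d:F. ✗
c: successors {b, d}; ¬(q → p) there: b:F, d:F. ✗
d: no successors, so ◇¬(q → p) fails. ✗
e: successors {a, e}; ¬(q → p) there: a:F, e:F. ✗
— 0 worlds.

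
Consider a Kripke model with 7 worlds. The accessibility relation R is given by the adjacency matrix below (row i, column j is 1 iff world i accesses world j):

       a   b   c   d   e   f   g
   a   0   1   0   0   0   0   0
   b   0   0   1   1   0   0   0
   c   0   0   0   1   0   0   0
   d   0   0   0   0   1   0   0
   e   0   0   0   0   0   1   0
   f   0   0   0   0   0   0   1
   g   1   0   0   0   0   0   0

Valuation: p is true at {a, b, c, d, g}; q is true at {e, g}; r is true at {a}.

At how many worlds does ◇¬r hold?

a: successors {b}; ¬r there: b:T. ✓
b: successors {c, d}; ¬r there: c:T, d:T. ✓
c: successors {d}; ¬r there: d:T. ✓
d: successors {e}; ¬r there: e:T. ✓
e: successors {f}; ¬r there: f:T. ✓
f: successors {g}; ¬r there: g:T. ✓
g: successors {a}; ¬r there: a:F. ✗
Satisfying worlds: {a, b, c, d, e, f}.

6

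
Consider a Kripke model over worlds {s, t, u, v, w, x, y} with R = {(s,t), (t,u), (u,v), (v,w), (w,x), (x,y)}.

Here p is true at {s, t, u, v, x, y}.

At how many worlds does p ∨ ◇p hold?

s: p is T, ◇p is T. ✓
t: p is T, ◇p is T. ✓
u: p is T, ◇p is T. ✓
v: p is T, ◇p is F. ✓
w: p is F, ◇p is T. ✓
x: p is T, ◇p is T. ✓
y: p is T, ◇p is F. ✓
Satisfying worlds: {s, t, u, v, w, x, y}.

7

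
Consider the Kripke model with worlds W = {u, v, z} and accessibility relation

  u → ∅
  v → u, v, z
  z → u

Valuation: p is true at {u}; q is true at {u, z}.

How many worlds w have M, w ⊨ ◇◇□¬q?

1

u: no successors, so ◇◇□¬q fails. ✗
v: successors {u, v, z}; ◇□¬q there: u:F, v:T, z:T. ✓
z: successors {u}; ◇□¬q there: u:F. ✗
Satisfying worlds: {v}.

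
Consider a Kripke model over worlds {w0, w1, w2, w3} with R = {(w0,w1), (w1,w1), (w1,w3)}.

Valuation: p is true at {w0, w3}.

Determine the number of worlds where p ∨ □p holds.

w0: p is T, □p is F. ✓
w1: p is F, □p is F. ✗
w2: p is F, □p is T. ✓
w3: p is T, □p is T. ✓
Satisfying worlds: {w0, w2, w3}.

3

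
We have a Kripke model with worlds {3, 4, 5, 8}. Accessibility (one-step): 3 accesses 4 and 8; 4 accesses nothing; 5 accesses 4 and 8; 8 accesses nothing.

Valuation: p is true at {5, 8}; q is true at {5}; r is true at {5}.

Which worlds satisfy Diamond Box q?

{3, 5}

3: successors {4, 8}; Box q there: 4:T, 8:T. ✓
4: no successors, so Diamond Box q fails. ✗
5: successors {4, 8}; Box q there: 4:T, 8:T. ✓
8: no successors, so Diamond Box q fails. ✗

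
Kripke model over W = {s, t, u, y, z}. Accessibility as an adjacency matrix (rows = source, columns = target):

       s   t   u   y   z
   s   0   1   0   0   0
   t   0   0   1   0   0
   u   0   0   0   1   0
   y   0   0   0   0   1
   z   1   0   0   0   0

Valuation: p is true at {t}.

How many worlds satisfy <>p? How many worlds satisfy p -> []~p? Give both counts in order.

1 and 5

For <>p:
s: successors {t}; p there: t:T. ✓
t: successors {u}; p there: u:F. ✗
u: successors {y}; p there: y:F. ✗
y: successors {z}; p there: z:F. ✗
z: successors {s}; p there: s:F. ✗
— 1 world.
For p -> []~p:
s: p is F, []~p is F. ✓
t: p is T, []~p is T. ✓
u: p is F, []~p is T. ✓
y: p is F, []~p is T. ✓
z: p is F, []~p is T. ✓
— 5 worlds.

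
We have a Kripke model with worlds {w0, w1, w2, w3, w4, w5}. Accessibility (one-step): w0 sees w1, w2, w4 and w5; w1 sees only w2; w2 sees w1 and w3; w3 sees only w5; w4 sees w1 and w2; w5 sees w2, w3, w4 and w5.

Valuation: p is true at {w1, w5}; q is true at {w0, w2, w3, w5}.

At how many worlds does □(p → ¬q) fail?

3

w0: successors {w1, w2, w4, w5}; p → ¬q there: w1:T, w2:T, w4:T, w5:F. ✗
w1: successors {w2}; p → ¬q there: w2:T. ✓
w2: successors {w1, w3}; p → ¬q there: w1:T, w3:T. ✓
w3: successors {w5}; p → ¬q there: w5:F. ✗
w4: successors {w1, w2}; p → ¬q there: w1:T, w2:T. ✓
w5: successors {w2, w3, w4, w5}; p → ¬q there: w2:T, w3:T, w4:T, w5:F. ✗
Satisfying worlds: {w1, w2, w4}.
So □(p → ¬q) fails at the other 3 worlds.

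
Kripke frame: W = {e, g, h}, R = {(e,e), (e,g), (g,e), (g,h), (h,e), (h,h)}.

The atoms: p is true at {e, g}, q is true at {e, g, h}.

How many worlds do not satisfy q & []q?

e: q is T, []q is T. ✓
g: q is T, []q is T. ✓
h: q is T, []q is T. ✓
Satisfying worlds: {e, g, h}.
So q & []q fails at the other 0 worlds.

0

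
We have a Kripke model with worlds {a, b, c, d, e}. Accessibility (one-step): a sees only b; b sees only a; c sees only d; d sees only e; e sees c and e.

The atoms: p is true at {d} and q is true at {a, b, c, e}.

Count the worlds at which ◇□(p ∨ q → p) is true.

1

a: successors {b}; □(p ∨ q → p) there: b:F. ✗
b: successors {a}; □(p ∨ q → p) there: a:F. ✗
c: successors {d}; □(p ∨ q → p) there: d:F. ✗
d: successors {e}; □(p ∨ q → p) there: e:F. ✗
e: successors {c, e}; □(p ∨ q → p) there: c:T, e:F. ✓
Satisfying worlds: {e}.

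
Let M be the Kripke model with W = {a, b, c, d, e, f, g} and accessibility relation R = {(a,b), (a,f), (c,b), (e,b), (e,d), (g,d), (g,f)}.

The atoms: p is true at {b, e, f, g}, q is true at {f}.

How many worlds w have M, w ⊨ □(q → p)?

7

a: successors {b, f}; q → p there: b:T, f:T. ✓
b: no successors, so □(q → p) holds vacuously. ✓
c: successors {b}; q → p there: b:T. ✓
d: no successors, so □(q → p) holds vacuously. ✓
e: successors {b, d}; q → p there: b:T, d:T. ✓
f: no successors, so □(q → p) holds vacuously. ✓
g: successors {d, f}; q → p there: d:T, f:T. ✓
Satisfying worlds: {a, b, c, d, e, f, g}.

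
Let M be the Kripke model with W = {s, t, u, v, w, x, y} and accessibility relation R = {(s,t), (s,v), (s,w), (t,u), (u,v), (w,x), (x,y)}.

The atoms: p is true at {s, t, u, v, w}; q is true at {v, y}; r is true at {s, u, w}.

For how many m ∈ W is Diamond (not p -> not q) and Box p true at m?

s: Diamond (not p -> not q) is T, Box p is T. ✓
t: Diamond (not p -> not q) is T, Box p is T. ✓
u: Diamond (not p -> not q) is T, Box p is T. ✓
v: Diamond (not p -> not q) is F, Box p is T. ✗
w: Diamond (not p -> not q) is T, Box p is F. ✗
x: Diamond (not p -> not q) is F, Box p is F. ✗
y: Diamond (not p -> not q) is F, Box p is T. ✗
Satisfying worlds: {s, t, u}.

3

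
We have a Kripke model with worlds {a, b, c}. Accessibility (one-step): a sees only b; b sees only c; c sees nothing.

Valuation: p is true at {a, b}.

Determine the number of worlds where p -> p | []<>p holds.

a: p is T, p | []<>p is T. ✓
b: p is T, p | []<>p is T. ✓
c: p is F, p | []<>p is T. ✓
Satisfying worlds: {a, b, c}.

3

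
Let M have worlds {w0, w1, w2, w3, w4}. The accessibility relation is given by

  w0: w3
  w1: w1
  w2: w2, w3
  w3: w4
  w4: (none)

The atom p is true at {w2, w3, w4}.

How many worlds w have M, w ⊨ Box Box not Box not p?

2

w0: successors {w3}; Box not Box not p there: w3:F. ✗
w1: successors {w1}; Box not Box not p there: w1:F. ✗
w2: successors {w2, w3}; Box not Box not p there: w2:T, w3:F. ✗
w3: successors {w4}; Box not Box not p there: w4:T. ✓
w4: no successors, so Box Box not Box not p holds vacuously. ✓
Satisfying worlds: {w3, w4}.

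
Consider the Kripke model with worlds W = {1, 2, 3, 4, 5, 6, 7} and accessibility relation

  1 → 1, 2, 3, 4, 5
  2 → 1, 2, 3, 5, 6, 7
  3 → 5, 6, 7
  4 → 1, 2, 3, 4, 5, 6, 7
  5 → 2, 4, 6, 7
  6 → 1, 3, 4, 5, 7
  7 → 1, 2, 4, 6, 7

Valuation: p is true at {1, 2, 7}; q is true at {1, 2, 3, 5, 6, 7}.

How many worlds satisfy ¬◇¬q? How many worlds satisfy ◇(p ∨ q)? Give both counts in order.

2 and 7

For ¬◇¬q:
1: ◇¬q is T. ✗
2: ◇¬q is F. ✓
3: ◇¬q is F. ✓
4: ◇¬q is T. ✗
5: ◇¬q is T. ✗
6: ◇¬q is T. ✗
7: ◇¬q is T. ✗
— 2 worlds.
For ◇(p ∨ q):
1: successors {1, 2, 3, 4, 5}; p ∨ q there: 1:T, 2:T, 3:T, 4:F, 5:T. ✓
2: successors {1, 2, 3, 5, 6, 7}; p ∨ q there: 1:T, 2:T, 3:T, 5:T, 6:T, 7:T. ✓
3: successors {5, 6, 7}; p ∨ q there: 5:T, 6:T, 7:T. ✓
4: successors {1, 2, 3, 4, 5, 6, 7}; p ∨ q there: 1:T, 2:T, 3:T, 4:F, 5:T, 6:T, 7:T. ✓
5: successors {2, 4, 6, 7}; p ∨ q there: 2:T, 4:F, 6:T, 7:T. ✓
6: successors {1, 3, 4, 5, 7}; p ∨ q there: 1:T, 3:T, 4:F, 5:T, 7:T. ✓
7: successors {1, 2, 4, 6, 7}; p ∨ q there: 1:T, 2:T, 4:F, 6:T, 7:T. ✓
— 7 worlds.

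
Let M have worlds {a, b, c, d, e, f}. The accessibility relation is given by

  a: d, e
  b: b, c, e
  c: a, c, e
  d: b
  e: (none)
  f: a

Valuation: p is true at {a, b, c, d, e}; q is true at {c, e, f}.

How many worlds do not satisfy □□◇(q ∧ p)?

4

a: successors {d, e}; □◇(q ∧ p) there: d:T, e:T. ✓
b: successors {b, c, e}; □◇(q ∧ p) there: b:F, c:F, e:T. ✗
c: successors {a, c, e}; □◇(q ∧ p) there: a:F, c:F, e:T. ✗
d: successors {b}; □◇(q ∧ p) there: b:F. ✗
e: no successors, so □□◇(q ∧ p) holds vacuously. ✓
f: successors {a}; □◇(q ∧ p) there: a:F. ✗
Satisfying worlds: {a, e}.
So □□◇(q ∧ p) fails at the other 4 worlds.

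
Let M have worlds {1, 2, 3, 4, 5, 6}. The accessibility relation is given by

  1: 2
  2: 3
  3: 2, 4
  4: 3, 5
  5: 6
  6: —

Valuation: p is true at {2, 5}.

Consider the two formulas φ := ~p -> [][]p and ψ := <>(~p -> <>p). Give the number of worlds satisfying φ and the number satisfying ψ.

3 and 4

For ~p -> [][]p:
1: ~p is T, [][]p is F. ✗
2: ~p is F, [][]p is F. ✓
3: ~p is T, [][]p is F. ✗
4: ~p is T, [][]p is F. ✗
5: ~p is F, [][]p is T. ✓
6: ~p is T, [][]p is T. ✓
— 3 worlds.
For <>(~p -> <>p):
1: successors {2}; ~p -> <>p there: 2:T. ✓
2: successors {3}; ~p -> <>p there: 3:T. ✓
3: successors {2, 4}; ~p -> <>p there: 2:T, 4:T. ✓
4: successors {3, 5}; ~p -> <>p there: 3:T, 5:T. ✓
5: successors {6}; ~p -> <>p there: 6:F. ✗
6: no successors, so <>(~p -> <>p) fails. ✗
— 4 worlds.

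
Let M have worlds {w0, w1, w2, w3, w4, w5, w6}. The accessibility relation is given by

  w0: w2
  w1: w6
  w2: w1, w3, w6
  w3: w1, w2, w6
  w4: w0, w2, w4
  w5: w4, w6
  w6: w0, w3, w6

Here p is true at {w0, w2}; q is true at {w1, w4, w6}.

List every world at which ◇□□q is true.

w0: successors {w2}; □□q there: w2:F. ✗
w1: successors {w6}; □□q there: w6:F. ✗
w2: successors {w1, w3, w6}; □□q there: w1:F, w3:F, w6:F. ✗
w3: successors {w1, w2, w6}; □□q there: w1:F, w2:F, w6:F. ✗
w4: successors {w0, w2, w4}; □□q there: w0:F, w2:F, w4:F. ✗
w5: successors {w4, w6}; □□q there: w4:F, w6:F. ✗
w6: successors {w0, w3, w6}; □□q there: w0:F, w3:F, w6:F. ✗

∅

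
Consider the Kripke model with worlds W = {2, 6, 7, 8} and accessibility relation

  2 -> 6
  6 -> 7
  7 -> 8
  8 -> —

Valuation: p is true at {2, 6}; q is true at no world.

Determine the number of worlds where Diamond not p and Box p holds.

2: Diamond not p is F, Box p is T. ✗
6: Diamond not p is T, Box p is F. ✗
7: Diamond not p is T, Box p is F. ✗
8: Diamond not p is F, Box p is T. ✗
Satisfying worlds: ∅.

0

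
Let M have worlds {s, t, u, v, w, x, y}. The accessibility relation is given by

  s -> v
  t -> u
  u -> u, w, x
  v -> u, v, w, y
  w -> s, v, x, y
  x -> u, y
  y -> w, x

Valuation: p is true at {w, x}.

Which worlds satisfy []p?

s: successors {v}; p there: v:F. ✗
t: successors {u}; p there: u:F. ✗
u: successors {u, w, x}; p there: u:F, w:T, x:T. ✗
v: successors {u, v, w, y}; p there: u:F, v:F, w:T, y:F. ✗
w: successors {s, v, x, y}; p there: s:F, v:F, x:T, y:F. ✗
x: successors {u, y}; p there: u:F, y:F. ✗
y: successors {w, x}; p there: w:T, x:T. ✓

{y}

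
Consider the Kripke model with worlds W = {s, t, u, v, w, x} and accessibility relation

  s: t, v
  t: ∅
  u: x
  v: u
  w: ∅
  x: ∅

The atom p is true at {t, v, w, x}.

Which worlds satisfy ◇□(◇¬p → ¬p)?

{s, u, v}

s: successors {t, v}; □(◇¬p → ¬p) there: t:T, v:T. ✓
t: no successors, so ◇□(◇¬p → ¬p) fails. ✗
u: successors {x}; □(◇¬p → ¬p) there: x:T. ✓
v: successors {u}; □(◇¬p → ¬p) there: u:T. ✓
w: no successors, so ◇□(◇¬p → ¬p) fails. ✗
x: no successors, so ◇□(◇¬p → ¬p) fails. ✗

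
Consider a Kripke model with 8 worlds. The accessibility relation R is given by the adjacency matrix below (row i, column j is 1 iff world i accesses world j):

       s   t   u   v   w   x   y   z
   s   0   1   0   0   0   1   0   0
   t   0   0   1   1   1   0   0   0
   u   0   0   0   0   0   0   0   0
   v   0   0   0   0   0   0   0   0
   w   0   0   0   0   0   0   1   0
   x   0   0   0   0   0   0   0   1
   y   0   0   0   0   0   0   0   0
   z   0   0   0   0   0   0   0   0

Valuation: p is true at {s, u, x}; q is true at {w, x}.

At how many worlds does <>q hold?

s: successors {t, x}; q there: t:F, x:T. ✓
t: successors {u, v, w}; q there: u:F, v:F, w:T. ✓
u: no successors, so <>q fails. ✗
v: no successors, so <>q fails. ✗
w: successors {y}; q there: y:F. ✗
x: successors {z}; q there: z:F. ✗
y: no successors, so <>q fails. ✗
z: no successors, so <>q fails. ✗
Satisfying worlds: {s, t}.

2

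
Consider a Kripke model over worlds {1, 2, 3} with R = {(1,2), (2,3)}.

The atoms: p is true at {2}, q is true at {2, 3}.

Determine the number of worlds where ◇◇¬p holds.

1

1: successors {2}; ◇¬p there: 2:T. ✓
2: successors {3}; ◇¬p there: 3:F. ✗
3: no successors, so ◇◇¬p fails. ✗
Satisfying worlds: {1}.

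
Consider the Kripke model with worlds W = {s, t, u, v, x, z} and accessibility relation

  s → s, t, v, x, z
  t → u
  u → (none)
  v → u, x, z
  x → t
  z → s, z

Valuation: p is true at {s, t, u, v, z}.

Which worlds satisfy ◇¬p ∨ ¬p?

s: ◇¬p is T, ¬p is F. ✓
t: ◇¬p is F, ¬p is F. ✗
u: ◇¬p is F, ¬p is F. ✗
v: ◇¬p is T, ¬p is F. ✓
x: ◇¬p is F, ¬p is T. ✓
z: ◇¬p is F, ¬p is F. ✗

{s, v, x}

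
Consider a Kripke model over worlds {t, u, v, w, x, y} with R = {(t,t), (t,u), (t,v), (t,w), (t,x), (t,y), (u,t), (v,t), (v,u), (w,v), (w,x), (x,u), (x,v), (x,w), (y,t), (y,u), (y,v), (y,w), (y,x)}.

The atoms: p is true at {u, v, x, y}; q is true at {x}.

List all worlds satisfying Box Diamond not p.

t: successors {t, u, v, w, x, y}; Diamond not p there: t:T, u:T, v:T, w:F, x:T, y:T. ✗
u: successors {t}; Diamond not p there: t:T. ✓
v: successors {t, u}; Diamond not p there: t:T, u:T. ✓
w: successors {v, x}; Diamond not p there: v:T, x:T. ✓
x: successors {u, v, w}; Diamond not p there: u:T, v:T, w:F. ✗
y: successors {t, u, v, w, x}; Diamond not p there: t:T, u:T, v:T, w:F, x:T. ✗

{u, v, w}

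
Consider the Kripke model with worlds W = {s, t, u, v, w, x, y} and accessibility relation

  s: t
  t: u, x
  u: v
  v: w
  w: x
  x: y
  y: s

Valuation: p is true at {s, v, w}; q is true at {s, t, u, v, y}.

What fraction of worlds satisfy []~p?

s: successors {t}; ~p there: t:T. ✓
t: successors {u, x}; ~p there: u:T, x:T. ✓
u: successors {v}; ~p there: v:F. ✗
v: successors {w}; ~p there: w:F. ✗
w: successors {x}; ~p there: x:T. ✓
x: successors {y}; ~p there: y:T. ✓
y: successors {s}; ~p there: s:F. ✗
That's 4 of 7 worlds, so 4/7.

4/7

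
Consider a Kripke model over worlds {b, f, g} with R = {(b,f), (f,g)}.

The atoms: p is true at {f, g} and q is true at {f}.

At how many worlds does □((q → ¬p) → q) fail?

b: successors {f}; (q → ¬p) → q there: f:T. ✓
f: successors {g}; (q → ¬p) → q there: g:F. ✗
g: no successors, so □((q → ¬p) → q) holds vacuously. ✓
Satisfying worlds: {b, g}.
So □((q → ¬p) → q) fails at the other 1 world.

1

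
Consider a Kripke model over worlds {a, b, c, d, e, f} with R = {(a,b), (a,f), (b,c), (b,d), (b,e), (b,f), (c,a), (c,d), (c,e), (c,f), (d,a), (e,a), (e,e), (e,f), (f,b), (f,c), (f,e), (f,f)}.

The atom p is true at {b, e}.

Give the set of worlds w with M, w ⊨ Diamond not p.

{a, b, c, d, e, f}

a: successors {b, f}; not p there: b:F, f:T. ✓
b: successors {c, d, e, f}; not p there: c:T, d:T, e:F, f:T. ✓
c: successors {a, d, e, f}; not p there: a:T, d:T, e:F, f:T. ✓
d: successors {a}; not p there: a:T. ✓
e: successors {a, e, f}; not p there: a:T, e:F, f:T. ✓
f: successors {b, c, e, f}; not p there: b:F, c:T, e:F, f:T. ✓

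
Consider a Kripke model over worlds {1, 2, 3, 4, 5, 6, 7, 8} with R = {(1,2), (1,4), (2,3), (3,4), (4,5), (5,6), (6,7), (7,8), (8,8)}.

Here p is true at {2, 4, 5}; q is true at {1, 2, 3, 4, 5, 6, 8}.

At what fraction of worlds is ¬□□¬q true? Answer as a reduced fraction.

7/8

1: □□¬q is F. ✓
2: □□¬q is F. ✓
3: □□¬q is F. ✓
4: □□¬q is F. ✓
5: □□¬q is T. ✗
6: □□¬q is F. ✓
7: □□¬q is F. ✓
8: □□¬q is F. ✓
That's 7 of 8 worlds, so 7/8.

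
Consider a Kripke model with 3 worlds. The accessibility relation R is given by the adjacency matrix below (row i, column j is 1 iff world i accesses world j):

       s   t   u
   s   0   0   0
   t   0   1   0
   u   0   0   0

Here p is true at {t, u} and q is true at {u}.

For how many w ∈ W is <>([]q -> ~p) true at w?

s: no successors, so <>([]q -> ~p) fails. ✗
t: successors {t}; []q -> ~p there: t:T. ✓
u: no successors, so <>([]q -> ~p) fails. ✗
Satisfying worlds: {t}.

1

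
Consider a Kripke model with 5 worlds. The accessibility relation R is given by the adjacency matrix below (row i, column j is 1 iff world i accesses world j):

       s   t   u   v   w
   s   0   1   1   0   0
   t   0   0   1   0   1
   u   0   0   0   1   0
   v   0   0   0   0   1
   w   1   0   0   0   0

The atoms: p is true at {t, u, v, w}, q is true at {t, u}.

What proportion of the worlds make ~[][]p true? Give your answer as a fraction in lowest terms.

s: [][]p is T. ✗
t: [][]p is F. ✓
u: [][]p is T. ✗
v: [][]p is F. ✓
w: [][]p is T. ✗
That's 2 of 5 worlds, so 2/5.

2/5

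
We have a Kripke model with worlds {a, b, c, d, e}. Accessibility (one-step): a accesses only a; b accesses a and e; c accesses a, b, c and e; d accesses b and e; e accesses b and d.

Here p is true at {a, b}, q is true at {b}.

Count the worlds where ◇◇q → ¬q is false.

a: ◇◇q is F, ¬q is T. ✓
b: ◇◇q is T, ¬q is F. ✗
c: ◇◇q is T, ¬q is T. ✓
d: ◇◇q is T, ¬q is T. ✓
e: ◇◇q is T, ¬q is T. ✓
Satisfying worlds: {a, c, d, e}.
So ◇◇q → ¬q fails at the other 1 world.

1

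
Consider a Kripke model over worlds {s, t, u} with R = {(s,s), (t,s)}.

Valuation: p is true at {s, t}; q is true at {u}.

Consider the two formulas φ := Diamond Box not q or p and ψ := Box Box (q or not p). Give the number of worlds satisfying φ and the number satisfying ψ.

2 and 1

For Diamond Box not q or p:
s: Diamond Box not q is T, p is T. ✓
t: Diamond Box not q is T, p is T. ✓
u: Diamond Box not q is F, p is F. ✗
— 2 worlds.
For Box Box (q or not p):
s: successors {s}; Box (q or not p) there: s:F. ✗
t: successors {s}; Box (q or not p) there: s:F. ✗
u: no successors, so Box Box (q or not p) holds vacuously. ✓
— 1 world.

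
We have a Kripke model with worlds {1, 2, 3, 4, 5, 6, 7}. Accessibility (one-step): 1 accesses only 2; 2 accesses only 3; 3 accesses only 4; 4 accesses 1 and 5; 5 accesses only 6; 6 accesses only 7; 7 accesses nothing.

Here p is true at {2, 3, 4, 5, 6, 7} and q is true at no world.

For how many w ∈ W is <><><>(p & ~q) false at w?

1: successors {2}; <><>(p & ~q) there: 2:T. ✓
2: successors {3}; <><>(p & ~q) there: 3:T. ✓
3: successors {4}; <><>(p & ~q) there: 4:T. ✓
4: successors {1, 5}; <><>(p & ~q) there: 1:T, 5:T. ✓
5: successors {6}; <><>(p & ~q) there: 6:F. ✗
6: successors {7}; <><>(p & ~q) there: 7:F. ✗
7: no successors, so <><><>(p & ~q) fails. ✗
Satisfying worlds: {1, 2, 3, 4}.
So <><><>(p & ~q) fails at the other 3 worlds.

3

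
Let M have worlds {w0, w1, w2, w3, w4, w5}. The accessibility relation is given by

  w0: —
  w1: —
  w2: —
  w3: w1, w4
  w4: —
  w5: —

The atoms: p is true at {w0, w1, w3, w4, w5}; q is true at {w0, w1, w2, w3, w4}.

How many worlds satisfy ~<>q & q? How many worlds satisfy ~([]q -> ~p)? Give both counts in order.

4 and 5

For ~<>q & q:
w0: ~<>q is T, q is T. ✓
w1: ~<>q is T, q is T. ✓
w2: ~<>q is T, q is T. ✓
w3: ~<>q is F, q is T. ✗
w4: ~<>q is T, q is T. ✓
w5: ~<>q is T, q is F. ✗
— 4 worlds.
For ~([]q -> ~p):
w0: []q -> ~p is F. ✓
w1: []q -> ~p is F. ✓
w2: []q -> ~p is T. ✗
w3: []q -> ~p is F. ✓
w4: []q -> ~p is F. ✓
w5: []q -> ~p is F. ✓
— 5 worlds.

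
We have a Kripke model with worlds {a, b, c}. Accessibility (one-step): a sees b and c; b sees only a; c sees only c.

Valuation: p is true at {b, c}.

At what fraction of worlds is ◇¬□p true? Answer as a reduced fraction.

a: successors {b, c}; ¬□p there: b:T, c:F. ✓
b: successors {a}; ¬□p there: a:F. ✗
c: successors {c}; ¬□p there: c:F. ✗
That's 1 of 3 worlds, so 1/3.

1/3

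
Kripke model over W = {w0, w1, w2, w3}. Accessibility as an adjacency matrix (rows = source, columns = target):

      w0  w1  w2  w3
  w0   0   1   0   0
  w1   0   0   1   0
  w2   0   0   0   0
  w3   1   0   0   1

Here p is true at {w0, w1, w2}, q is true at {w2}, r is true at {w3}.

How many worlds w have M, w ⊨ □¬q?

3

w0: successors {w1}; ¬q there: w1:T. ✓
w1: successors {w2}; ¬q there: w2:F. ✗
w2: no successors, so □¬q holds vacuously. ✓
w3: successors {w0, w3}; ¬q there: w0:T, w3:T. ✓
Satisfying worlds: {w0, w2, w3}.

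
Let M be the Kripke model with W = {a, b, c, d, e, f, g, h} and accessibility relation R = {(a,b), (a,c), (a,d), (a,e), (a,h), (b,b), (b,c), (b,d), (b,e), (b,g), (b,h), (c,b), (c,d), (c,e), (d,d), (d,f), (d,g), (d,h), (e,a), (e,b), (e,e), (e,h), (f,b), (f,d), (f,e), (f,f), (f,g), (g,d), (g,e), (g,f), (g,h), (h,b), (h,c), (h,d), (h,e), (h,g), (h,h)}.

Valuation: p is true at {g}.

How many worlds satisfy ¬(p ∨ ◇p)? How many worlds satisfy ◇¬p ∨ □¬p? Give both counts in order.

For ¬(p ∨ ◇p):
a: p ∨ ◇p is F. ✓
b: p ∨ ◇p is T. ✗
c: p ∨ ◇p is F. ✓
d: p ∨ ◇p is T. ✗
e: p ∨ ◇p is F. ✓
f: p ∨ ◇p is T. ✗
g: p ∨ ◇p is T. ✗
h: p ∨ ◇p is T. ✗
— 3 worlds.
For ◇¬p ∨ □¬p:
a: ◇¬p is T, □¬p is T. ✓
b: ◇¬p is T, □¬p is F. ✓
c: ◇¬p is T, □¬p is T. ✓
d: ◇¬p is T, □¬p is F. ✓
e: ◇¬p is T, □¬p is T. ✓
f: ◇¬p is T, □¬p is F. ✓
g: ◇¬p is T, □¬p is T. ✓
h: ◇¬p is T, □¬p is F. ✓
— 8 worlds.

3 and 8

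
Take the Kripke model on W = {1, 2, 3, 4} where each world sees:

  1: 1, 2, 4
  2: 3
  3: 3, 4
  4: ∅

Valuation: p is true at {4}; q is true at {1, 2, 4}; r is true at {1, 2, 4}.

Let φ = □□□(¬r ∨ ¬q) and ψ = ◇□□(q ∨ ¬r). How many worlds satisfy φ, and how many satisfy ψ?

For □□□(¬r ∨ ¬q):
1: successors {1, 2, 4}; □□(¬r ∨ ¬q) there: 1:F, 2:F, 4:T. ✗
2: successors {3}; □□(¬r ∨ ¬q) there: 3:F. ✗
3: successors {3, 4}; □□(¬r ∨ ¬q) there: 3:F, 4:T. ✗
4: no successors, so □□□(¬r ∨ ¬q) holds vacuously. ✓
— 1 world.
For ◇□□(q ∨ ¬r):
1: successors {1, 2, 4}; □□(q ∨ ¬r) there: 1:T, 2:T, 4:T. ✓
2: successors {3}; □□(q ∨ ¬r) there: 3:T. ✓
3: successors {3, 4}; □□(q ∨ ¬r) there: 3:T, 4:T. ✓
4: no successors, so ◇□□(q ∨ ¬r) fails. ✗
— 3 worlds.

1 and 3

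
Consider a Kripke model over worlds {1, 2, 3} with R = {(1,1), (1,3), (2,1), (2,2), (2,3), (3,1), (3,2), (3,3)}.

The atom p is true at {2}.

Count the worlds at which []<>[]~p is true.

1: successors {1, 3}; <>[]~p there: 1:T, 3:T. ✓
2: successors {1, 2, 3}; <>[]~p there: 1:T, 2:T, 3:T. ✓
3: successors {1, 2, 3}; <>[]~p there: 1:T, 2:T, 3:T. ✓
Satisfying worlds: {1, 2, 3}.

3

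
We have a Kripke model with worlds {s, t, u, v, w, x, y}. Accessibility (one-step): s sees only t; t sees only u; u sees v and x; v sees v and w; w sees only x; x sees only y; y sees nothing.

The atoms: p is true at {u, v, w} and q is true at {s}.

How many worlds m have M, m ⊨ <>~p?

4

s: successors {t}; ~p there: t:T. ✓
t: successors {u}; ~p there: u:F. ✗
u: successors {v, x}; ~p there: v:F, x:T. ✓
v: successors {v, w}; ~p there: v:F, w:F. ✗
w: successors {x}; ~p there: x:T. ✓
x: successors {y}; ~p there: y:T. ✓
y: no successors, so <>~p fails. ✗
Satisfying worlds: {s, u, w, x}.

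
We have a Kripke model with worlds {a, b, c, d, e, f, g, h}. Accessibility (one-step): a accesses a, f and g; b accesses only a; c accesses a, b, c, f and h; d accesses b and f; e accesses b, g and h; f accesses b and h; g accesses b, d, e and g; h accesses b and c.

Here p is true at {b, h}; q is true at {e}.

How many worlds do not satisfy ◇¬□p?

0

a: successors {a, f, g}; ¬□p there: a:T, f:F, g:T. ✓
b: successors {a}; ¬□p there: a:T. ✓
c: successors {a, b, c, f, h}; ¬□p there: a:T, b:T, c:T, f:F, h:T. ✓
d: successors {b, f}; ¬□p there: b:T, f:F. ✓
e: successors {b, g, h}; ¬□p there: b:T, g:T, h:T. ✓
f: successors {b, h}; ¬□p there: b:T, h:T. ✓
g: successors {b, d, e, g}; ¬□p there: b:T, d:T, e:T, g:T. ✓
h: successors {b, c}; ¬□p there: b:T, c:T. ✓
Satisfying worlds: {a, b, c, d, e, f, g, h}.
So ◇¬□p fails at the other 0 worlds.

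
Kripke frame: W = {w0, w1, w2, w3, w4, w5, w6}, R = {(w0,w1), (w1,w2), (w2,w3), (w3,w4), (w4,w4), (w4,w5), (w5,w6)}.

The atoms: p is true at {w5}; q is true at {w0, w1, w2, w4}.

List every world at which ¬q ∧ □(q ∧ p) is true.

w0: ¬q is F, □(q ∧ p) is F. ✗
w1: ¬q is F, □(q ∧ p) is F. ✗
w2: ¬q is F, □(q ∧ p) is F. ✗
w3: ¬q is T, □(q ∧ p) is F. ✗
w4: ¬q is F, □(q ∧ p) is F. ✗
w5: ¬q is T, □(q ∧ p) is F. ✗
w6: ¬q is T, □(q ∧ p) is T. ✓

{w6}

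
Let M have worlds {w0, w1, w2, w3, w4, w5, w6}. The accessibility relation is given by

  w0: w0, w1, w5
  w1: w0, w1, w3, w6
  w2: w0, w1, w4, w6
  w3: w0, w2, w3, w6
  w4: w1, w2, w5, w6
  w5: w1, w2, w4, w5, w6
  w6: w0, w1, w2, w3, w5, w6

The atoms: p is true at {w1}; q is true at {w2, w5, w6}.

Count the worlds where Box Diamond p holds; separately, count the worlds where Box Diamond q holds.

4 and 7

For Box Diamond p:
w0: successors {w0, w1, w5}; Diamond p there: w0:T, w1:T, w5:T. ✓
w1: successors {w0, w1, w3, w6}; Diamond p there: w0:T, w1:T, w3:F, w6:T. ✗
w2: successors {w0, w1, w4, w6}; Diamond p there: w0:T, w1:T, w4:T, w6:T. ✓
w3: successors {w0, w2, w3, w6}; Diamond p there: w0:T, w2:T, w3:F, w6:T. ✗
w4: successors {w1, w2, w5, w6}; Diamond p there: w1:T, w2:T, w5:T, w6:T. ✓
w5: successors {w1, w2, w4, w5, w6}; Diamond p there: w1:T, w2:T, w4:T, w5:T, w6:T. ✓
w6: successors {w0, w1, w2, w3, w5, w6}; Diamond p there: w0:T, w1:T, w2:T, w3:F, w5:T, w6:T. ✗
— 4 worlds.
For Box Diamond q:
w0: successors {w0, w1, w5}; Diamond q there: w0:T, w1:T, w5:T. ✓
w1: successors {w0, w1, w3, w6}; Diamond q there: w0:T, w1:T, w3:T, w6:T. ✓
w2: successors {w0, w1, w4, w6}; Diamond q there: w0:T, w1:T, w4:T, w6:T. ✓
w3: successors {w0, w2, w3, w6}; Diamond q there: w0:T, w2:T, w3:T, w6:T. ✓
w4: successors {w1, w2, w5, w6}; Diamond q there: w1:T, w2:T, w5:T, w6:T. ✓
w5: successors {w1, w2, w4, w5, w6}; Diamond q there: w1:T, w2:T, w4:T, w5:T, w6:T. ✓
w6: successors {w0, w1, w2, w3, w5, w6}; Diamond q there: w0:T, w1:T, w2:T, w3:T, w5:T, w6:T. ✓
— 7 worlds.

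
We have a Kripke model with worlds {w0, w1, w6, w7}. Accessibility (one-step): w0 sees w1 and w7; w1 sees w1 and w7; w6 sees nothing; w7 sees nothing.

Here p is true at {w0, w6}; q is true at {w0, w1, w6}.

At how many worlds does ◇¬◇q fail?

w0: successors {w1, w7}; ¬◇q there: w1:F, w7:T. ✓
w1: successors {w1, w7}; ¬◇q there: w1:F, w7:T. ✓
w6: no successors, so ◇¬◇q fails. ✗
w7: no successors, so ◇¬◇q fails. ✗
Satisfying worlds: {w0, w1}.
So ◇¬◇q fails at the other 2 worlds.

2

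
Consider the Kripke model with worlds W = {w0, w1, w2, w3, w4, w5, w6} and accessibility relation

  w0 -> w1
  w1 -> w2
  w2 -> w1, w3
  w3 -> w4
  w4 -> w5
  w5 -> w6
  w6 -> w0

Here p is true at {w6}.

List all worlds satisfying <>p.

{w5}

w0: successors {w1}; p there: w1:F. ✗
w1: successors {w2}; p there: w2:F. ✗
w2: successors {w1, w3}; p there: w1:F, w3:F. ✗
w3: successors {w4}; p there: w4:F. ✗
w4: successors {w5}; p there: w5:F. ✗
w5: successors {w6}; p there: w6:T. ✓
w6: successors {w0}; p there: w0:F. ✗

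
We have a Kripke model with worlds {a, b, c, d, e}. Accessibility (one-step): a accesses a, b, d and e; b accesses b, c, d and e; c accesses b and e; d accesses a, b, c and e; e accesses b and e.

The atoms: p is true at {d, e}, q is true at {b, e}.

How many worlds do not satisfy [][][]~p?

a: successors {a, b, d, e}; [][]~p there: a:F, b:F, d:F, e:F. ✗
b: successors {b, c, d, e}; [][]~p there: b:F, c:F, d:F, e:F. ✗
c: successors {b, e}; [][]~p there: b:F, e:F. ✗
d: successors {a, b, c, e}; [][]~p there: a:F, b:F, c:F, e:F. ✗
e: successors {b, e}; [][]~p there: b:F, e:F. ✗
Satisfying worlds: ∅.
So [][][]~p fails at the other 5 worlds.

5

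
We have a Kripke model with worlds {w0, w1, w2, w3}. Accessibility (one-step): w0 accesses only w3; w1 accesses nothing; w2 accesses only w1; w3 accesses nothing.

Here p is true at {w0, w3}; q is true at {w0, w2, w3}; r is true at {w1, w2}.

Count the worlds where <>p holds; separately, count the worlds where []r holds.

For <>p:
w0: successors {w3}; p there: w3:T. ✓
w1: no successors, so <>p fails. ✗
w2: successors {w1}; p there: w1:F. ✗
w3: no successors, so <>p fails. ✗
— 1 world.
For []r:
w0: successors {w3}; r there: w3:F. ✗
w1: no successors, so []r holds vacuously. ✓
w2: successors {w1}; r there: w1:T. ✓
w3: no successors, so []r holds vacuously. ✓
— 3 worlds.

1 and 3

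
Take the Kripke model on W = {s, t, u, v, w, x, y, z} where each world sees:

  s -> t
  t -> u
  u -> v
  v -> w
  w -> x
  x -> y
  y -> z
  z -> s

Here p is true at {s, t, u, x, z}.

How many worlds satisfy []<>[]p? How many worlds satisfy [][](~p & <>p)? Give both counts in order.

For []<>[]p:
s: successors {t}; <>[]p there: t:F. ✗
t: successors {u}; <>[]p there: u:F. ✗
u: successors {v}; <>[]p there: v:T. ✓
v: successors {w}; <>[]p there: w:F. ✗
w: successors {x}; <>[]p there: x:T. ✓
x: successors {y}; <>[]p there: y:T. ✓
y: successors {z}; <>[]p there: z:T. ✓
z: successors {s}; <>[]p there: s:T. ✓
— 5 worlds.
For [][](~p & <>p):
s: successors {t}; [](~p & <>p) there: t:F. ✗
t: successors {u}; [](~p & <>p) there: u:F. ✗
u: successors {v}; [](~p & <>p) there: v:T. ✓
v: successors {w}; [](~p & <>p) there: w:F. ✗
w: successors {x}; [](~p & <>p) there: x:T. ✓
x: successors {y}; [](~p & <>p) there: y:F. ✗
y: successors {z}; [](~p & <>p) there: z:F. ✗
z: successors {s}; [](~p & <>p) there: s:F. ✗
— 2 worlds.

5 and 2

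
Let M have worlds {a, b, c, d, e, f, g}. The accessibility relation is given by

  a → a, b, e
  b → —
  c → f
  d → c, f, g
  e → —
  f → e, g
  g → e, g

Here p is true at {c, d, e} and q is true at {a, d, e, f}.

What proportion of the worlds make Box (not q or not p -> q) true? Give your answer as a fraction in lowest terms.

a: successors {a, b, e}; not q or not p -> q there: a:T, b:F, e:T. ✗
b: no successors, so Box (not q or not p -> q) holds vacuously. ✓
c: successors {f}; not q or not p -> q there: f:T. ✓
d: successors {c, f, g}; not q or not p -> q there: c:F, f:T, g:F. ✗
e: no successors, so Box (not q or not p -> q) holds vacuously. ✓
f: successors {e, g}; not q or not p -> q there: e:T, g:F. ✗
g: successors {e, g}; not q or not p -> q there: e:T, g:F. ✗
That's 3 of 7 worlds, so 3/7.

3/7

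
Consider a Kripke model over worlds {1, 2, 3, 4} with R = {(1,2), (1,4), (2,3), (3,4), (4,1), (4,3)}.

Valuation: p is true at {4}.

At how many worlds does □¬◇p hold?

1: successors {2, 4}; ¬◇p there: 2:T, 4:T. ✓
2: successors {3}; ¬◇p there: 3:F. ✗
3: successors {4}; ¬◇p there: 4:T. ✓
4: successors {1, 3}; ¬◇p there: 1:F, 3:F. ✗
Satisfying worlds: {1, 3}.

2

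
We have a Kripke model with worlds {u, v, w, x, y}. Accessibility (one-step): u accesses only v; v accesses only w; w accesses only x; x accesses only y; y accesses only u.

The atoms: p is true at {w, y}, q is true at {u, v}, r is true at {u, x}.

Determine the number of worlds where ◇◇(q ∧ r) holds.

1

u: successors {v}; ◇(q ∧ r) there: v:F. ✗
v: successors {w}; ◇(q ∧ r) there: w:F. ✗
w: successors {x}; ◇(q ∧ r) there: x:F. ✗
x: successors {y}; ◇(q ∧ r) there: y:T. ✓
y: successors {u}; ◇(q ∧ r) there: u:F. ✗
Satisfying worlds: {x}.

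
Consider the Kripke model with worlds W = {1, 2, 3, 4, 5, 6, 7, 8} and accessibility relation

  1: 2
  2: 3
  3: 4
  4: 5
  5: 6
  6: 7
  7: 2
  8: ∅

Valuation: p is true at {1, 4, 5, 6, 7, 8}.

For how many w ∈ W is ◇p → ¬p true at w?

5

1: ◇p is F, ¬p is F. ✓
2: ◇p is F, ¬p is T. ✓
3: ◇p is T, ¬p is T. ✓
4: ◇p is T, ¬p is F. ✗
5: ◇p is T, ¬p is F. ✗
6: ◇p is T, ¬p is F. ✗
7: ◇p is F, ¬p is F. ✓
8: ◇p is F, ¬p is F. ✓
Satisfying worlds: {1, 2, 3, 7, 8}.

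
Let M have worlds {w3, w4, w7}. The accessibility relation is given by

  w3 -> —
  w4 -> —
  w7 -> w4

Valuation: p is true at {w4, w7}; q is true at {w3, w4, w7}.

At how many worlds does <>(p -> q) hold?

1

w3: no successors, so <>(p -> q) fails. ✗
w4: no successors, so <>(p -> q) fails. ✗
w7: successors {w4}; p -> q there: w4:T. ✓
Satisfying worlds: {w7}.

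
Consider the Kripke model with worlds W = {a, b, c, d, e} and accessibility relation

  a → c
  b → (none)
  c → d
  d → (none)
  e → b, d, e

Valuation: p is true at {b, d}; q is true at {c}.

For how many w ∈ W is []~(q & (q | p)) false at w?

a: successors {c}; ~(q & (q | p)) there: c:F. ✗
b: no successors, so []~(q & (q | p)) holds vacuously. ✓
c: successors {d}; ~(q & (q | p)) there: d:T. ✓
d: no successors, so []~(q & (q | p)) holds vacuously. ✓
e: successors {b, d, e}; ~(q & (q | p)) there: b:T, d:T, e:T. ✓
Satisfying worlds: {b, c, d, e}.
So []~(q & (q | p)) fails at the other 1 world.

1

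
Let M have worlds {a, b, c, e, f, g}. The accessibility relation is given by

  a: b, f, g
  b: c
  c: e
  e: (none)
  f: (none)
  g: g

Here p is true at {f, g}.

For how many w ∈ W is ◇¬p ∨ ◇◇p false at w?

a: ◇¬p is T, ◇◇p is T. ✓
b: ◇¬p is T, ◇◇p is F. ✓
c: ◇¬p is T, ◇◇p is F. ✓
e: ◇¬p is F, ◇◇p is F. ✗
f: ◇¬p is F, ◇◇p is F. ✗
g: ◇¬p is F, ◇◇p is T. ✓
Satisfying worlds: {a, b, c, g}.
So ◇¬p ∨ ◇◇p fails at the other 2 worlds.

2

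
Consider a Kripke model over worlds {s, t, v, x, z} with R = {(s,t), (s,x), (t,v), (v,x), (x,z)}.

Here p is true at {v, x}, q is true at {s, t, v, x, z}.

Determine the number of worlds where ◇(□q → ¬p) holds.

s: successors {t, x}; □q → ¬p there: t:T, x:F. ✓
t: successors {v}; □q → ¬p there: v:F. ✗
v: successors {x}; □q → ¬p there: x:F. ✗
x: successors {z}; □q → ¬p there: z:T. ✓
z: no successors, so ◇(□q → ¬p) fails. ✗
Satisfying worlds: {s, x}.

2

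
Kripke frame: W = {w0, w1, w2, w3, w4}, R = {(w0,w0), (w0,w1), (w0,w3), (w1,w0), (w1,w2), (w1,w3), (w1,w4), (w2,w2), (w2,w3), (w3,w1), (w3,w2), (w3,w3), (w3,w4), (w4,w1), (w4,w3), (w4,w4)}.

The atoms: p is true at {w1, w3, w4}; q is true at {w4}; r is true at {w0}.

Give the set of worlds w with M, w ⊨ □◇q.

w0: successors {w0, w1, w3}; ◇q there: w0:F, w1:T, w3:T. ✗
w1: successors {w0, w2, w3, w4}; ◇q there: w0:F, w2:F, w3:T, w4:T. ✗
w2: successors {w2, w3}; ◇q there: w2:F, w3:T. ✗
w3: successors {w1, w2, w3, w4}; ◇q there: w1:T, w2:F, w3:T, w4:T. ✗
w4: successors {w1, w3, w4}; ◇q there: w1:T, w3:T, w4:T. ✓

{w4}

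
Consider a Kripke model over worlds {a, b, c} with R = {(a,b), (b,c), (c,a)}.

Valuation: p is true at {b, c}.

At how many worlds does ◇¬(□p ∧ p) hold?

2

a: successors {b}; ¬(□p ∧ p) there: b:F. ✗
b: successors {c}; ¬(□p ∧ p) there: c:T. ✓
c: successors {a}; ¬(□p ∧ p) there: a:T. ✓
Satisfying worlds: {b, c}.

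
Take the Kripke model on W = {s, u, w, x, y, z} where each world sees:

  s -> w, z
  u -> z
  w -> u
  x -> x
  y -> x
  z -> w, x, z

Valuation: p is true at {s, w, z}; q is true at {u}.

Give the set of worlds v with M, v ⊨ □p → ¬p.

s: □p is T, ¬p is F. ✗
u: □p is T, ¬p is T. ✓
w: □p is F, ¬p is F. ✓
x: □p is F, ¬p is T. ✓
y: □p is F, ¬p is T. ✓
z: □p is F, ¬p is F. ✓

{u, w, x, y, z}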